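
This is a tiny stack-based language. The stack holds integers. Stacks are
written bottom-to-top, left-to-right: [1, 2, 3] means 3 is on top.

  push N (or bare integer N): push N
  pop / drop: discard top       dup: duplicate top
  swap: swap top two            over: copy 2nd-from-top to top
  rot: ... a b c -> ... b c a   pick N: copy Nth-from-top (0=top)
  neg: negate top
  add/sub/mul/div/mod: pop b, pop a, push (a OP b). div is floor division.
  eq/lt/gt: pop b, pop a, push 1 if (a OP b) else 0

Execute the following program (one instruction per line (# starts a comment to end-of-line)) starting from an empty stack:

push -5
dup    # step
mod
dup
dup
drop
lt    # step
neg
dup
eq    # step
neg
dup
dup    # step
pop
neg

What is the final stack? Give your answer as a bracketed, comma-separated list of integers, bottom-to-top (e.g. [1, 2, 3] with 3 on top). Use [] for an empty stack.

Answer: [-1, 1]

Derivation:
After 'push -5': [-5]
After 'dup': [-5, -5]
After 'mod': [0]
After 'dup': [0, 0]
After 'dup': [0, 0, 0]
After 'drop': [0, 0]
After 'lt': [0]
After 'neg': [0]
After 'dup': [0, 0]
After 'eq': [1]
After 'neg': [-1]
After 'dup': [-1, -1]
After 'dup': [-1, -1, -1]
After 'pop': [-1, -1]
After 'neg': [-1, 1]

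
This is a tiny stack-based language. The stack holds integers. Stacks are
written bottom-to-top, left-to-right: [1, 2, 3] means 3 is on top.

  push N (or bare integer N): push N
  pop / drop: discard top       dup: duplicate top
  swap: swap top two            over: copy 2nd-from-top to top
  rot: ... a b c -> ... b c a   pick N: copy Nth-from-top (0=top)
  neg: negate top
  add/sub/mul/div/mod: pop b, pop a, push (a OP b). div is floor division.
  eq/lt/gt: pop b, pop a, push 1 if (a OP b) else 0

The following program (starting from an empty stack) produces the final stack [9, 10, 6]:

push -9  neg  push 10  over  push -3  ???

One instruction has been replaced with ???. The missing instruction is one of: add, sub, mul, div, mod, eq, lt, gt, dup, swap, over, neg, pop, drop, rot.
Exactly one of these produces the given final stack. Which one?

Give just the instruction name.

Stack before ???: [9, 10, 9, -3]
Stack after ???:  [9, 10, 6]
The instruction that transforms [9, 10, 9, -3] -> [9, 10, 6] is: add

Answer: add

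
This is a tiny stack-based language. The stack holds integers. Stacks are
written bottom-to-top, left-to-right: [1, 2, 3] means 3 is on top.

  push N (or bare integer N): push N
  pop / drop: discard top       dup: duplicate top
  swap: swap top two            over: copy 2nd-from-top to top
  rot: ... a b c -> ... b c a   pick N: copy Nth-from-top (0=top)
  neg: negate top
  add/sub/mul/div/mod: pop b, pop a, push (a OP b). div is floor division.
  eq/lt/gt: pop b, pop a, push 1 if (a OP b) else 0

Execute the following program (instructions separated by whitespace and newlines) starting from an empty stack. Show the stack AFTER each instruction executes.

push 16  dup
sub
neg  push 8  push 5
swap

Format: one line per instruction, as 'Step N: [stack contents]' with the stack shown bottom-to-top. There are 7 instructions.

Step 1: [16]
Step 2: [16, 16]
Step 3: [0]
Step 4: [0]
Step 5: [0, 8]
Step 6: [0, 8, 5]
Step 7: [0, 5, 8]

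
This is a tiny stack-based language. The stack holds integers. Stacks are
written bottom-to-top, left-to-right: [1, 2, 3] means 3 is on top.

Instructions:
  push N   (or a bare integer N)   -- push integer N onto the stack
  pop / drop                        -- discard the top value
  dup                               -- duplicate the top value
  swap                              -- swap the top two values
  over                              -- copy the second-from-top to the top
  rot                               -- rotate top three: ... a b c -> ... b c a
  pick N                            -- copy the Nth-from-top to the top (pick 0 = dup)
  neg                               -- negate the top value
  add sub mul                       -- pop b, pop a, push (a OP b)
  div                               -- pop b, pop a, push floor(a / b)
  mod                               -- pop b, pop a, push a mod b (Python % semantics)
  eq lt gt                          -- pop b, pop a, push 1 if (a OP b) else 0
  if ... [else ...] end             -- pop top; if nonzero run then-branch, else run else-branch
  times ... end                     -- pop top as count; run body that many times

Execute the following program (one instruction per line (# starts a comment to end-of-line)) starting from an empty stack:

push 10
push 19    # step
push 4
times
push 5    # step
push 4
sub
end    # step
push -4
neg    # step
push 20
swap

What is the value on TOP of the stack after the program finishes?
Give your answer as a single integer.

After 'push 10': [10]
After 'push 19': [10, 19]
After 'push 4': [10, 19, 4]
After 'times': [10, 19]
After 'push 5': [10, 19, 5]
After 'push 4': [10, 19, 5, 4]
After 'sub': [10, 19, 1]
After 'push 5': [10, 19, 1, 5]
After 'push 4': [10, 19, 1, 5, 4]
After 'sub': [10, 19, 1, 1]
After 'push 5': [10, 19, 1, 1, 5]
After 'push 4': [10, 19, 1, 1, 5, 4]
After 'sub': [10, 19, 1, 1, 1]
After 'push 5': [10, 19, 1, 1, 1, 5]
After 'push 4': [10, 19, 1, 1, 1, 5, 4]
After 'sub': [10, 19, 1, 1, 1, 1]
After 'push -4': [10, 19, 1, 1, 1, 1, -4]
After 'neg': [10, 19, 1, 1, 1, 1, 4]
After 'push 20': [10, 19, 1, 1, 1, 1, 4, 20]
After 'swap': [10, 19, 1, 1, 1, 1, 20, 4]

Answer: 4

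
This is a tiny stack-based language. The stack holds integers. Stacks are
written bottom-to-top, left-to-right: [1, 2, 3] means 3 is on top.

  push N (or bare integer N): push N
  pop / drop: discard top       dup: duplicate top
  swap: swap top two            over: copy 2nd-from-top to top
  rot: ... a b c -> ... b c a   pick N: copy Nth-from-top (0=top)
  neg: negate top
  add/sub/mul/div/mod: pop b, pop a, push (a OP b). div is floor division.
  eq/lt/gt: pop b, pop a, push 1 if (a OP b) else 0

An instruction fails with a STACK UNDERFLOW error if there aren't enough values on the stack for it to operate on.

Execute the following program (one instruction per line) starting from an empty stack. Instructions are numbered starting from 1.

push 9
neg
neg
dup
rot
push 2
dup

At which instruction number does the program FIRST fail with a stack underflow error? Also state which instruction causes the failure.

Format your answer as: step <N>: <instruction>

Step 1 ('push 9'): stack = [9], depth = 1
Step 2 ('neg'): stack = [-9], depth = 1
Step 3 ('neg'): stack = [9], depth = 1
Step 4 ('dup'): stack = [9, 9], depth = 2
Step 5 ('rot'): needs 3 value(s) but depth is 2 — STACK UNDERFLOW

Answer: step 5: rot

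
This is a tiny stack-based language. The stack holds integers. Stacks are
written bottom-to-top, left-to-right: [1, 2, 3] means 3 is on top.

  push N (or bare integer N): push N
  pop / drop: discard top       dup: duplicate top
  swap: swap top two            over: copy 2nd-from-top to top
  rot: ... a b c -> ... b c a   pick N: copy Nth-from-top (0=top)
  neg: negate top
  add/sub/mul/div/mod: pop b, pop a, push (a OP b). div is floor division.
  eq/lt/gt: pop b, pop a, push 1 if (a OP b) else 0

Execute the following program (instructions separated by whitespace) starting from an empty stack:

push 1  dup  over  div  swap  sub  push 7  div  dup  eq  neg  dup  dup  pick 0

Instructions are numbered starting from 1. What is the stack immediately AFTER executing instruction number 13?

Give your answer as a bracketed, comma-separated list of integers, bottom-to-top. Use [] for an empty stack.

Step 1 ('push 1'): [1]
Step 2 ('dup'): [1, 1]
Step 3 ('over'): [1, 1, 1]
Step 4 ('div'): [1, 1]
Step 5 ('swap'): [1, 1]
Step 6 ('sub'): [0]
Step 7 ('push 7'): [0, 7]
Step 8 ('div'): [0]
Step 9 ('dup'): [0, 0]
Step 10 ('eq'): [1]
Step 11 ('neg'): [-1]
Step 12 ('dup'): [-1, -1]
Step 13 ('dup'): [-1, -1, -1]

Answer: [-1, -1, -1]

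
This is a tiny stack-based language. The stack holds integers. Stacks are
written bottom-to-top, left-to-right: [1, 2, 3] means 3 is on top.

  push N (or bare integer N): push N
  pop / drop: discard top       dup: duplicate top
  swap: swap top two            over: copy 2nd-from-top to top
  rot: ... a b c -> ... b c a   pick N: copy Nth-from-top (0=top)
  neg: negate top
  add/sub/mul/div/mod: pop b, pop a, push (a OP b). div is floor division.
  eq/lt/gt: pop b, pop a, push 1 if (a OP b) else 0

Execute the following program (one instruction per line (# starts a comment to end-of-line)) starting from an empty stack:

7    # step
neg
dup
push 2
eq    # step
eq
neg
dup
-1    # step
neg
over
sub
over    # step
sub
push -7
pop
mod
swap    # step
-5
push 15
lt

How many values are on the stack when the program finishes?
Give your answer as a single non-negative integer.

After 'push 7': stack = [7] (depth 1)
After 'neg': stack = [-7] (depth 1)
After 'dup': stack = [-7, -7] (depth 2)
After 'push 2': stack = [-7, -7, 2] (depth 3)
After 'eq': stack = [-7, 0] (depth 2)
After 'eq': stack = [0] (depth 1)
After 'neg': stack = [0] (depth 1)
After 'dup': stack = [0, 0] (depth 2)
After 'push -1': stack = [0, 0, -1] (depth 3)
After 'neg': stack = [0, 0, 1] (depth 3)
  ...
After 'sub': stack = [0, 0, 1] (depth 3)
After 'over': stack = [0, 0, 1, 0] (depth 4)
After 'sub': stack = [0, 0, 1] (depth 3)
After 'push -7': stack = [0, 0, 1, -7] (depth 4)
After 'pop': stack = [0, 0, 1] (depth 3)
After 'mod': stack = [0, 0] (depth 2)
After 'swap': stack = [0, 0] (depth 2)
After 'push -5': stack = [0, 0, -5] (depth 3)
After 'push 15': stack = [0, 0, -5, 15] (depth 4)
After 'lt': stack = [0, 0, 1] (depth 3)

Answer: 3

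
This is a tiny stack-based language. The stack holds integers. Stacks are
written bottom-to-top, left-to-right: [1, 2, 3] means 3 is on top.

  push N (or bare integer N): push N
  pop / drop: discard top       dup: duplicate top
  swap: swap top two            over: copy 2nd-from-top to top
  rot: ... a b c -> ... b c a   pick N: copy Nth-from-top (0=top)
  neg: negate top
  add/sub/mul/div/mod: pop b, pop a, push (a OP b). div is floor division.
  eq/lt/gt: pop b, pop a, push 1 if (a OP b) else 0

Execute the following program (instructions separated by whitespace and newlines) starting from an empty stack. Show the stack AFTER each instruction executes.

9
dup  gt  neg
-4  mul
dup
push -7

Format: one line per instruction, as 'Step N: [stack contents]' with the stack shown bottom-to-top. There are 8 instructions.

Step 1: [9]
Step 2: [9, 9]
Step 3: [0]
Step 4: [0]
Step 5: [0, -4]
Step 6: [0]
Step 7: [0, 0]
Step 8: [0, 0, -7]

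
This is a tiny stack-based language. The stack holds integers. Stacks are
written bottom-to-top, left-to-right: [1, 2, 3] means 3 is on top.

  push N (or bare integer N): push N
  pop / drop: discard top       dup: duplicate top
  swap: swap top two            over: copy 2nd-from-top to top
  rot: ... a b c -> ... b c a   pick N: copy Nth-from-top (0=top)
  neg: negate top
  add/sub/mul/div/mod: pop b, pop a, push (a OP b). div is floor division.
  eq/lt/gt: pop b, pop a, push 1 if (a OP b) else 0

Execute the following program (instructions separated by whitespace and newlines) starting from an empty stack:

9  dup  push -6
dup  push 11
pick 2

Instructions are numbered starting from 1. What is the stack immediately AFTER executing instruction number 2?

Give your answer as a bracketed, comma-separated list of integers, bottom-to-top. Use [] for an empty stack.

Step 1 ('9'): [9]
Step 2 ('dup'): [9, 9]

Answer: [9, 9]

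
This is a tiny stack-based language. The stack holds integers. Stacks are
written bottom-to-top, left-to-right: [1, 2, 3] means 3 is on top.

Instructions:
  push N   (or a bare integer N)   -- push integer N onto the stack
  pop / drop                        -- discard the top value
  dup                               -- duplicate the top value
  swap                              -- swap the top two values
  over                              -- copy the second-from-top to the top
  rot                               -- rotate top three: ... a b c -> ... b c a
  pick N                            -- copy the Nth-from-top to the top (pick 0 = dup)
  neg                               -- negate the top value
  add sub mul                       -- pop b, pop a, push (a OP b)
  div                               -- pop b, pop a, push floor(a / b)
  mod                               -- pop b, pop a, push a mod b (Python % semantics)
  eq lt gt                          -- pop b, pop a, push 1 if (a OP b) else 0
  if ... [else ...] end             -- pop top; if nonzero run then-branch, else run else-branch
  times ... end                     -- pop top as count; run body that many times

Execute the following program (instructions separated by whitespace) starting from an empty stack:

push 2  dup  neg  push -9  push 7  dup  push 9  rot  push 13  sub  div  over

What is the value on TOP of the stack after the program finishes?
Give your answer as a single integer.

Answer: 7

Derivation:
After 'push 2': [2]
After 'dup': [2, 2]
After 'neg': [2, -2]
After 'push -9': [2, -2, -9]
After 'push 7': [2, -2, -9, 7]
After 'dup': [2, -2, -9, 7, 7]
After 'push 9': [2, -2, -9, 7, 7, 9]
After 'rot': [2, -2, -9, 7, 9, 7]
After 'push 13': [2, -2, -9, 7, 9, 7, 13]
After 'sub': [2, -2, -9, 7, 9, -6]
After 'div': [2, -2, -9, 7, -2]
After 'over': [2, -2, -9, 7, -2, 7]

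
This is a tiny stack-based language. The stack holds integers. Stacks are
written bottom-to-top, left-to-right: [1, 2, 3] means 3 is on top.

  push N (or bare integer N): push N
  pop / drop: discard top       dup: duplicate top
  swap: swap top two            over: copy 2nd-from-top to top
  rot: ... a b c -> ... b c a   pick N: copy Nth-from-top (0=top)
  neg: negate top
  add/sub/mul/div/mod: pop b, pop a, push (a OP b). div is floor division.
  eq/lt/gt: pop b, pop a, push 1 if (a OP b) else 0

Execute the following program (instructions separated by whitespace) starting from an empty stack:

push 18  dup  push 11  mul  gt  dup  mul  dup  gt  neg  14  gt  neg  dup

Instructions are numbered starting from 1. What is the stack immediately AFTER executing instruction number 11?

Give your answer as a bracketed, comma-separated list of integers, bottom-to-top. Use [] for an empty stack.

Step 1 ('push 18'): [18]
Step 2 ('dup'): [18, 18]
Step 3 ('push 11'): [18, 18, 11]
Step 4 ('mul'): [18, 198]
Step 5 ('gt'): [0]
Step 6 ('dup'): [0, 0]
Step 7 ('mul'): [0]
Step 8 ('dup'): [0, 0]
Step 9 ('gt'): [0]
Step 10 ('neg'): [0]
Step 11 ('14'): [0, 14]

Answer: [0, 14]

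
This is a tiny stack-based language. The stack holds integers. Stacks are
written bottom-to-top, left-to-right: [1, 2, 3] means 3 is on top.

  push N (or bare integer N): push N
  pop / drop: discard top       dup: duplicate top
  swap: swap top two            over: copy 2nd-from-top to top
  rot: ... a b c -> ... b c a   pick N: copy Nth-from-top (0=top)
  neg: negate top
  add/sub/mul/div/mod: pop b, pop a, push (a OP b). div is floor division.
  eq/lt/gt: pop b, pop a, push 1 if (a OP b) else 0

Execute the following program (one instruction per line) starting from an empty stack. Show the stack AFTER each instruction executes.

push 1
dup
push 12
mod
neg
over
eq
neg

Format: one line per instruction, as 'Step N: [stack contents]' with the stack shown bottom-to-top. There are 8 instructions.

Step 1: [1]
Step 2: [1, 1]
Step 3: [1, 1, 12]
Step 4: [1, 1]
Step 5: [1, -1]
Step 6: [1, -1, 1]
Step 7: [1, 0]
Step 8: [1, 0]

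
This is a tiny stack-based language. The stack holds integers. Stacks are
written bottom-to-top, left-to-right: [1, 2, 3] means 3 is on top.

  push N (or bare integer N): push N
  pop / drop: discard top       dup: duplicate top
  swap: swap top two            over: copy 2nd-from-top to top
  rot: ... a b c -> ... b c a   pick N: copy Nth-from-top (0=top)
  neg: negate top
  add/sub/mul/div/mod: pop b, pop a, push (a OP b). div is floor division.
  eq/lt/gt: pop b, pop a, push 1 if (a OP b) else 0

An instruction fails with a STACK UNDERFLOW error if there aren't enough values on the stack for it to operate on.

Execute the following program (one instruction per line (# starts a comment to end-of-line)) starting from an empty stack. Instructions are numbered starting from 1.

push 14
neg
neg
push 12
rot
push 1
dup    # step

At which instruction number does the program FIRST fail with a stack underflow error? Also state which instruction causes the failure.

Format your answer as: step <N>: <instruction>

Answer: step 5: rot

Derivation:
Step 1 ('push 14'): stack = [14], depth = 1
Step 2 ('neg'): stack = [-14], depth = 1
Step 3 ('neg'): stack = [14], depth = 1
Step 4 ('push 12'): stack = [14, 12], depth = 2
Step 5 ('rot'): needs 3 value(s) but depth is 2 — STACK UNDERFLOW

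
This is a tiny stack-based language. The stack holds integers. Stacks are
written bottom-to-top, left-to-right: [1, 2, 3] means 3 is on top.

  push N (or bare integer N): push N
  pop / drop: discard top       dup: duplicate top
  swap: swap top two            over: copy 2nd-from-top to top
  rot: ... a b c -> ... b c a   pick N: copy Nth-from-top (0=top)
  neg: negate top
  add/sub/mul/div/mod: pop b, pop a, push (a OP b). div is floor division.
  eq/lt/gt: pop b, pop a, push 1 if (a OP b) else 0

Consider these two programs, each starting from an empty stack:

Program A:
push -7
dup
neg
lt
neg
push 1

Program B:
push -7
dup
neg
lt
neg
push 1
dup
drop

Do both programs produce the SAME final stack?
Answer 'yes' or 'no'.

Answer: yes

Derivation:
Program A trace:
  After 'push -7': [-7]
  After 'dup': [-7, -7]
  After 'neg': [-7, 7]
  After 'lt': [1]
  After 'neg': [-1]
  After 'push 1': [-1, 1]
Program A final stack: [-1, 1]

Program B trace:
  After 'push -7': [-7]
  After 'dup': [-7, -7]
  After 'neg': [-7, 7]
  After 'lt': [1]
  After 'neg': [-1]
  After 'push 1': [-1, 1]
  After 'dup': [-1, 1, 1]
  After 'drop': [-1, 1]
Program B final stack: [-1, 1]
Same: yes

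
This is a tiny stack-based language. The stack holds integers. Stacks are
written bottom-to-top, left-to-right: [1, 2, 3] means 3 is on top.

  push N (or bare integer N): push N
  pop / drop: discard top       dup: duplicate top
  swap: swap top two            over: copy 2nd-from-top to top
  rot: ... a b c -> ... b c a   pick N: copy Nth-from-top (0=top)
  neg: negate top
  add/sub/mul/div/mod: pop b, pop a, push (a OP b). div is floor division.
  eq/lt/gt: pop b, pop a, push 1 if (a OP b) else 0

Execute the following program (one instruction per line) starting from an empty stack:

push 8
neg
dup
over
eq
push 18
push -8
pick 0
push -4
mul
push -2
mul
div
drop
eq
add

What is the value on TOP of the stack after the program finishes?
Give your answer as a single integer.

Answer: -8

Derivation:
After 'push 8': [8]
After 'neg': [-8]
After 'dup': [-8, -8]
After 'over': [-8, -8, -8]
After 'eq': [-8, 1]
After 'push 18': [-8, 1, 18]
After 'push -8': [-8, 1, 18, -8]
After 'pick 0': [-8, 1, 18, -8, -8]
After 'push -4': [-8, 1, 18, -8, -8, -4]
After 'mul': [-8, 1, 18, -8, 32]
After 'push -2': [-8, 1, 18, -8, 32, -2]
After 'mul': [-8, 1, 18, -8, -64]
After 'div': [-8, 1, 18, 0]
After 'drop': [-8, 1, 18]
After 'eq': [-8, 0]
After 'add': [-8]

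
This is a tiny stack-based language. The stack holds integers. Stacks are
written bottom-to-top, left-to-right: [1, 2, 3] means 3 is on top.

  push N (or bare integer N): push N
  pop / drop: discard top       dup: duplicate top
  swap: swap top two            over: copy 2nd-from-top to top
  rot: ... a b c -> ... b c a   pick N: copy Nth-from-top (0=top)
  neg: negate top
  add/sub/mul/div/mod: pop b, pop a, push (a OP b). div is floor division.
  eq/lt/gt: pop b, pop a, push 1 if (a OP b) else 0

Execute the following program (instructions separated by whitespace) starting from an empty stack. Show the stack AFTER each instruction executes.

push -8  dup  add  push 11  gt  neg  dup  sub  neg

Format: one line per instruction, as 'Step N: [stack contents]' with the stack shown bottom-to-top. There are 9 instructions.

Step 1: [-8]
Step 2: [-8, -8]
Step 3: [-16]
Step 4: [-16, 11]
Step 5: [0]
Step 6: [0]
Step 7: [0, 0]
Step 8: [0]
Step 9: [0]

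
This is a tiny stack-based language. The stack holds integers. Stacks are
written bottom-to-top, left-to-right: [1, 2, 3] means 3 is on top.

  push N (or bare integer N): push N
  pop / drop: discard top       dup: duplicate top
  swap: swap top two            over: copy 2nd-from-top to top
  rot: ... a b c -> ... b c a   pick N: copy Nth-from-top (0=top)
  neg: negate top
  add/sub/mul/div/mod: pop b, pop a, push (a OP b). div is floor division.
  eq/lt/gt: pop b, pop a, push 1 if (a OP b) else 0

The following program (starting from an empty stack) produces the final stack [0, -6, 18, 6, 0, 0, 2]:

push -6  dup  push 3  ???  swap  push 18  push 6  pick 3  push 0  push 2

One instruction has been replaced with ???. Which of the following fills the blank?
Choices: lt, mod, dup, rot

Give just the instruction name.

Answer: mod

Derivation:
Stack before ???: [-6, -6, 3]
Stack after ???:  [-6, 0]
Checking each choice:
  lt: produces [1, -6, 18, 6, 1, 0, 2]
  mod: MATCH
  dup: produces [-6, -6, 3, 3, 18, 6, 3, 0, 2]
  rot: produces [-6, -6, 3, 18, 6, -6, 0, 2]


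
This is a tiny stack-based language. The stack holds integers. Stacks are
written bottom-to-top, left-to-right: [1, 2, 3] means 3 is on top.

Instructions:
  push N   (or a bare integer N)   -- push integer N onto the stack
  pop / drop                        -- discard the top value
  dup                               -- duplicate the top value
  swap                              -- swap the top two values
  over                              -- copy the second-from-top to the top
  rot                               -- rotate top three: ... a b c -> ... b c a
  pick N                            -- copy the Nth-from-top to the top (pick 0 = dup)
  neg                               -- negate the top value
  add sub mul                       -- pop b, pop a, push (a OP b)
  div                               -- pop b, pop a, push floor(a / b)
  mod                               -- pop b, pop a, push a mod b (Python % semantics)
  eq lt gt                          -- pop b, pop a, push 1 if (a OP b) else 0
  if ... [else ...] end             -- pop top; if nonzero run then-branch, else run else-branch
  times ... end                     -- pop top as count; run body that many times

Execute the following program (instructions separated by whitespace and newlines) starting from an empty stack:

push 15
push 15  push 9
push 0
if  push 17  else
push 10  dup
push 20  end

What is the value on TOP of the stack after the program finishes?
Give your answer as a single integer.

Answer: 20

Derivation:
After 'push 15': [15]
After 'push 15': [15, 15]
After 'push 9': [15, 15, 9]
After 'push 0': [15, 15, 9, 0]
After 'if': [15, 15, 9]
After 'push 10': [15, 15, 9, 10]
After 'dup': [15, 15, 9, 10, 10]
After 'push 20': [15, 15, 9, 10, 10, 20]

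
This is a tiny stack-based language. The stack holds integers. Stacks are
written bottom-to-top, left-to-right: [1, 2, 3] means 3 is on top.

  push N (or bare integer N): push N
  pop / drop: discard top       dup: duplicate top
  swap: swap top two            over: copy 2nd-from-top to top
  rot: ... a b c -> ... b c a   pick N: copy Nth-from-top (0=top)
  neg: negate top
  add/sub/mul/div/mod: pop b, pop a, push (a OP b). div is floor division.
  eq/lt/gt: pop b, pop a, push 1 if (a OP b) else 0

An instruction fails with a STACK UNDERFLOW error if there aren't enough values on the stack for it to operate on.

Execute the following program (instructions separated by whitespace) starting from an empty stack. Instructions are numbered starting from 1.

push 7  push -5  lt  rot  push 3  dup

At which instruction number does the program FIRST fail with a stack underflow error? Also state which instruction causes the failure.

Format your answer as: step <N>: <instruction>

Answer: step 4: rot

Derivation:
Step 1 ('push 7'): stack = [7], depth = 1
Step 2 ('push -5'): stack = [7, -5], depth = 2
Step 3 ('lt'): stack = [0], depth = 1
Step 4 ('rot'): needs 3 value(s) but depth is 1 — STACK UNDERFLOW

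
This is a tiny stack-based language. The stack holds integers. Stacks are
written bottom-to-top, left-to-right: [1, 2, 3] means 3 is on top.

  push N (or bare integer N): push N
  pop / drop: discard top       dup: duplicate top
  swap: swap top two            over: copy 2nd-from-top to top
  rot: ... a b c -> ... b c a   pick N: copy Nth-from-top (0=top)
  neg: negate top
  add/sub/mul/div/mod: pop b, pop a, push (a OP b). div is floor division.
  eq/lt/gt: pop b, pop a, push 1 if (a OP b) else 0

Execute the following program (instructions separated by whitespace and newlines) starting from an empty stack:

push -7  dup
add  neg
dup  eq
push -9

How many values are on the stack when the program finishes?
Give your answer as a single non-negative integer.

Answer: 2

Derivation:
After 'push -7': stack = [-7] (depth 1)
After 'dup': stack = [-7, -7] (depth 2)
After 'add': stack = [-14] (depth 1)
After 'neg': stack = [14] (depth 1)
After 'dup': stack = [14, 14] (depth 2)
After 'eq': stack = [1] (depth 1)
After 'push -9': stack = [1, -9] (depth 2)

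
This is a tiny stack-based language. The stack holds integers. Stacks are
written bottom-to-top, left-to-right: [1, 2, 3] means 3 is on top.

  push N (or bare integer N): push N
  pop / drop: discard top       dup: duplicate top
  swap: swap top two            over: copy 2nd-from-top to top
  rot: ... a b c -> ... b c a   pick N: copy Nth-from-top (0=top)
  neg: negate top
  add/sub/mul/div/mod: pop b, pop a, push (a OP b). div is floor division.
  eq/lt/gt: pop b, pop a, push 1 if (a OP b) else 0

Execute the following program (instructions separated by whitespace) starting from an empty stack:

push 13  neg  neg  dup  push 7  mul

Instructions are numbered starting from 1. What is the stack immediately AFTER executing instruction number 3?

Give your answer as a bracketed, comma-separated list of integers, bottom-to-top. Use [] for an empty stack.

Step 1 ('push 13'): [13]
Step 2 ('neg'): [-13]
Step 3 ('neg'): [13]

Answer: [13]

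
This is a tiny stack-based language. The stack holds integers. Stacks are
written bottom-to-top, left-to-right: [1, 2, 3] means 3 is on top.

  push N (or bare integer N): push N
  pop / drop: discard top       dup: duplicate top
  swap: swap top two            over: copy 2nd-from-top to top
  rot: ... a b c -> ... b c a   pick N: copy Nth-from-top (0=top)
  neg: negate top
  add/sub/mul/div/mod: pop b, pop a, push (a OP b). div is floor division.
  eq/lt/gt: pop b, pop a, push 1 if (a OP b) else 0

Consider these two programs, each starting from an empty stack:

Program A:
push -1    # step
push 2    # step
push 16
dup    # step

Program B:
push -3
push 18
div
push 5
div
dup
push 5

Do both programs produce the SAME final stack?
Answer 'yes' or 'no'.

Answer: no

Derivation:
Program A trace:
  After 'push -1': [-1]
  After 'push 2': [-1, 2]
  After 'push 16': [-1, 2, 16]
  After 'dup': [-1, 2, 16, 16]
Program A final stack: [-1, 2, 16, 16]

Program B trace:
  After 'push -3': [-3]
  After 'push 18': [-3, 18]
  After 'div': [-1]
  After 'push 5': [-1, 5]
  After 'div': [-1]
  After 'dup': [-1, -1]
  After 'push 5': [-1, -1, 5]
Program B final stack: [-1, -1, 5]
Same: no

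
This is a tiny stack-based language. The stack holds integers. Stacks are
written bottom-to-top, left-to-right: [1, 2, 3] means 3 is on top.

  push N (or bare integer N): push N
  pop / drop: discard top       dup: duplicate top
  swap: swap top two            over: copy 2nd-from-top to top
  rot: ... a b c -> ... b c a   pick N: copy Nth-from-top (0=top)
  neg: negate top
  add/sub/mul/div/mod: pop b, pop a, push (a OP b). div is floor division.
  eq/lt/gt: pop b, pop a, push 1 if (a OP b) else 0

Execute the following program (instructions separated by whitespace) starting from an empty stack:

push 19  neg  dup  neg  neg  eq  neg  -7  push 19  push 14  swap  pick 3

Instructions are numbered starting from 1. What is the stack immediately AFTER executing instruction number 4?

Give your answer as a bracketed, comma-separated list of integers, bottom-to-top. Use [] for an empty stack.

Step 1 ('push 19'): [19]
Step 2 ('neg'): [-19]
Step 3 ('dup'): [-19, -19]
Step 4 ('neg'): [-19, 19]

Answer: [-19, 19]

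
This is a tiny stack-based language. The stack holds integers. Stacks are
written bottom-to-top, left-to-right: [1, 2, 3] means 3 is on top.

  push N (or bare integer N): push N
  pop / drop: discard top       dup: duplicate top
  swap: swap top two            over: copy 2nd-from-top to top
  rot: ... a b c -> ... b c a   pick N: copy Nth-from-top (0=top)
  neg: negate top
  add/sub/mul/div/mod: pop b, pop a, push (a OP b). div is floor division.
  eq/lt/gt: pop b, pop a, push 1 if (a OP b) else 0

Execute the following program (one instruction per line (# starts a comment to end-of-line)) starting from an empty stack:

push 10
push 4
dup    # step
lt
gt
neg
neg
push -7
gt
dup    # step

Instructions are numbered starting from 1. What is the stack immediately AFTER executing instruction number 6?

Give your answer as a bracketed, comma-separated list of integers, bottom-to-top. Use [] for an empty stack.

Answer: [-1]

Derivation:
Step 1 ('push 10'): [10]
Step 2 ('push 4'): [10, 4]
Step 3 ('dup'): [10, 4, 4]
Step 4 ('lt'): [10, 0]
Step 5 ('gt'): [1]
Step 6 ('neg'): [-1]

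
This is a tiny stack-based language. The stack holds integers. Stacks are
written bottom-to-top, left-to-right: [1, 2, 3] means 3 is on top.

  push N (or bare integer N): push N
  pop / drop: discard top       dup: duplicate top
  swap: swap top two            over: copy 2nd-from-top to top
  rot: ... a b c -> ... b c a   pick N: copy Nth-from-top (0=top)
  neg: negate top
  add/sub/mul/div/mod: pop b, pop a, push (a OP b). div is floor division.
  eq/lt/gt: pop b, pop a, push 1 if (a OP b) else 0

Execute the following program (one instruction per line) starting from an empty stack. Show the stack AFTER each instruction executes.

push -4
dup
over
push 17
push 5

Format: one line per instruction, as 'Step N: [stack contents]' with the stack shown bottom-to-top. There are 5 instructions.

Step 1: [-4]
Step 2: [-4, -4]
Step 3: [-4, -4, -4]
Step 4: [-4, -4, -4, 17]
Step 5: [-4, -4, -4, 17, 5]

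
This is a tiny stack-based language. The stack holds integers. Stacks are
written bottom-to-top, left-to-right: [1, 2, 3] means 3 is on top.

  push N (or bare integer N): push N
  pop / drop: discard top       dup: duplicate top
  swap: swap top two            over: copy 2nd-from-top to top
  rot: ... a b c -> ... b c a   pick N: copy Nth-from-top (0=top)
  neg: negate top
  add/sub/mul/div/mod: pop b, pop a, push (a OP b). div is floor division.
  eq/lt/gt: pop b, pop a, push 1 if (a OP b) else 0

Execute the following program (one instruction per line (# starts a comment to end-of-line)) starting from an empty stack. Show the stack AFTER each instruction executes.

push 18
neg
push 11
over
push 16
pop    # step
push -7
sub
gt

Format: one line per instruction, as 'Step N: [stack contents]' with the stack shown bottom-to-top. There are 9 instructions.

Step 1: [18]
Step 2: [-18]
Step 3: [-18, 11]
Step 4: [-18, 11, -18]
Step 5: [-18, 11, -18, 16]
Step 6: [-18, 11, -18]
Step 7: [-18, 11, -18, -7]
Step 8: [-18, 11, -11]
Step 9: [-18, 1]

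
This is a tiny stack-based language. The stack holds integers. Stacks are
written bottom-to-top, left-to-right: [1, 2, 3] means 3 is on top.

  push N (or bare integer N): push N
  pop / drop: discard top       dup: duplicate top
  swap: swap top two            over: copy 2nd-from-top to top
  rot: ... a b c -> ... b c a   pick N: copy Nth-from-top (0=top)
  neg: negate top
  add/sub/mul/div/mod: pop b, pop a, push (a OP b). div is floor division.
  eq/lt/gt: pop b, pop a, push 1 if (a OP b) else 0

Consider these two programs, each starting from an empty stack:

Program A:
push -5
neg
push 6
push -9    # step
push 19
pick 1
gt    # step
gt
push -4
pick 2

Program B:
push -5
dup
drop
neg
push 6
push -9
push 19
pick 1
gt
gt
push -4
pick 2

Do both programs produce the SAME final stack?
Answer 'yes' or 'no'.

Program A trace:
  After 'push -5': [-5]
  After 'neg': [5]
  After 'push 6': [5, 6]
  After 'push -9': [5, 6, -9]
  After 'push 19': [5, 6, -9, 19]
  After 'pick 1': [5, 6, -9, 19, -9]
  After 'gt': [5, 6, -9, 1]
  After 'gt': [5, 6, 0]
  After 'push -4': [5, 6, 0, -4]
  After 'pick 2': [5, 6, 0, -4, 6]
Program A final stack: [5, 6, 0, -4, 6]

Program B trace:
  After 'push -5': [-5]
  After 'dup': [-5, -5]
  After 'drop': [-5]
  After 'neg': [5]
  After 'push 6': [5, 6]
  After 'push -9': [5, 6, -9]
  After 'push 19': [5, 6, -9, 19]
  After 'pick 1': [5, 6, -9, 19, -9]
  After 'gt': [5, 6, -9, 1]
  After 'gt': [5, 6, 0]
  After 'push -4': [5, 6, 0, -4]
  After 'pick 2': [5, 6, 0, -4, 6]
Program B final stack: [5, 6, 0, -4, 6]
Same: yes

Answer: yes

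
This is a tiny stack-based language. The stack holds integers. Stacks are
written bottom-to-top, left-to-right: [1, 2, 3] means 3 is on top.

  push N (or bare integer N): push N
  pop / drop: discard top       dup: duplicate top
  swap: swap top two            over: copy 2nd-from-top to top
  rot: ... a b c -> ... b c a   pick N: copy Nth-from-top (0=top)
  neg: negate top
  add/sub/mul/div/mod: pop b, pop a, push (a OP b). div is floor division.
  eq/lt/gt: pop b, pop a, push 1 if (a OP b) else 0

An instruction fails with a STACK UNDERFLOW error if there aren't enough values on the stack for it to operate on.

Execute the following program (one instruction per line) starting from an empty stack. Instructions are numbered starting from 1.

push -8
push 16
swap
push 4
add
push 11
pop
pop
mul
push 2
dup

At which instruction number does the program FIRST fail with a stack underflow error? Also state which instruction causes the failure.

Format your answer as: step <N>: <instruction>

Step 1 ('push -8'): stack = [-8], depth = 1
Step 2 ('push 16'): stack = [-8, 16], depth = 2
Step 3 ('swap'): stack = [16, -8], depth = 2
Step 4 ('push 4'): stack = [16, -8, 4], depth = 3
Step 5 ('add'): stack = [16, -4], depth = 2
Step 6 ('push 11'): stack = [16, -4, 11], depth = 3
Step 7 ('pop'): stack = [16, -4], depth = 2
Step 8 ('pop'): stack = [16], depth = 1
Step 9 ('mul'): needs 2 value(s) but depth is 1 — STACK UNDERFLOW

Answer: step 9: mul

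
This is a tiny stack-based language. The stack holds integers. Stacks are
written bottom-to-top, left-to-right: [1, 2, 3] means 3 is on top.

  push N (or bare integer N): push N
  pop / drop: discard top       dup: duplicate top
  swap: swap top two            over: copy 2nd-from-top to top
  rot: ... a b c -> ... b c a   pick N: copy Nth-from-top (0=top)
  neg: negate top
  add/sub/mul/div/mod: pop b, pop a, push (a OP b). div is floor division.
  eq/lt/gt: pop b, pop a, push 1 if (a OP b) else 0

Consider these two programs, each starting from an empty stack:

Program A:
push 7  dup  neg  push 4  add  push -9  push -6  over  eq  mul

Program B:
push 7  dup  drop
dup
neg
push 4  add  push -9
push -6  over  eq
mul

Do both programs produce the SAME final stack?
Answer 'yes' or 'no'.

Answer: yes

Derivation:
Program A trace:
  After 'push 7': [7]
  After 'dup': [7, 7]
  After 'neg': [7, -7]
  After 'push 4': [7, -7, 4]
  After 'add': [7, -3]
  After 'push -9': [7, -3, -9]
  After 'push -6': [7, -3, -9, -6]
  After 'over': [7, -3, -9, -6, -9]
  After 'eq': [7, -3, -9, 0]
  After 'mul': [7, -3, 0]
Program A final stack: [7, -3, 0]

Program B trace:
  After 'push 7': [7]
  After 'dup': [7, 7]
  After 'drop': [7]
  After 'dup': [7, 7]
  After 'neg': [7, -7]
  After 'push 4': [7, -7, 4]
  After 'add': [7, -3]
  After 'push -9': [7, -3, -9]
  After 'push -6': [7, -3, -9, -6]
  After 'over': [7, -3, -9, -6, -9]
  After 'eq': [7, -3, -9, 0]
  After 'mul': [7, -3, 0]
Program B final stack: [7, -3, 0]
Same: yes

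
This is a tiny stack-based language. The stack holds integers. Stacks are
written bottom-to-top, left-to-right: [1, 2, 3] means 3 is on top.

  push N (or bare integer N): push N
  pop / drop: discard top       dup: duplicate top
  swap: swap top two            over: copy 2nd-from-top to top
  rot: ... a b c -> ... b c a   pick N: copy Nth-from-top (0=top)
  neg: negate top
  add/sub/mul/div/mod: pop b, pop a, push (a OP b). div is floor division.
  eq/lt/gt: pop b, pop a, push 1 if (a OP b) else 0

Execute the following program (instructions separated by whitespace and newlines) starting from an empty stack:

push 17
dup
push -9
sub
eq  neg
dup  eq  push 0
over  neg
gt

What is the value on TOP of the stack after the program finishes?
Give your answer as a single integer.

After 'push 17': [17]
After 'dup': [17, 17]
After 'push -9': [17, 17, -9]
After 'sub': [17, 26]
After 'eq': [0]
After 'neg': [0]
After 'dup': [0, 0]
After 'eq': [1]
After 'push 0': [1, 0]
After 'over': [1, 0, 1]
After 'neg': [1, 0, -1]
After 'gt': [1, 1]

Answer: 1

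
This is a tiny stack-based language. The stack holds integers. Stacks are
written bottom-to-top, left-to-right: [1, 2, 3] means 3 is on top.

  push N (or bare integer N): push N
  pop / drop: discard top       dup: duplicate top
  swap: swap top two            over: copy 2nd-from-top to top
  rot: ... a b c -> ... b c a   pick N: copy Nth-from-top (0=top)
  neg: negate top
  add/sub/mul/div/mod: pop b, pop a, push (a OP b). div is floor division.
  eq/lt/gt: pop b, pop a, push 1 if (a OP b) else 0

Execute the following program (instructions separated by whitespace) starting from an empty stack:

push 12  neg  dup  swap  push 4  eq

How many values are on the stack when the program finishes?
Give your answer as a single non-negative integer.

After 'push 12': stack = [12] (depth 1)
After 'neg': stack = [-12] (depth 1)
After 'dup': stack = [-12, -12] (depth 2)
After 'swap': stack = [-12, -12] (depth 2)
After 'push 4': stack = [-12, -12, 4] (depth 3)
After 'eq': stack = [-12, 0] (depth 2)

Answer: 2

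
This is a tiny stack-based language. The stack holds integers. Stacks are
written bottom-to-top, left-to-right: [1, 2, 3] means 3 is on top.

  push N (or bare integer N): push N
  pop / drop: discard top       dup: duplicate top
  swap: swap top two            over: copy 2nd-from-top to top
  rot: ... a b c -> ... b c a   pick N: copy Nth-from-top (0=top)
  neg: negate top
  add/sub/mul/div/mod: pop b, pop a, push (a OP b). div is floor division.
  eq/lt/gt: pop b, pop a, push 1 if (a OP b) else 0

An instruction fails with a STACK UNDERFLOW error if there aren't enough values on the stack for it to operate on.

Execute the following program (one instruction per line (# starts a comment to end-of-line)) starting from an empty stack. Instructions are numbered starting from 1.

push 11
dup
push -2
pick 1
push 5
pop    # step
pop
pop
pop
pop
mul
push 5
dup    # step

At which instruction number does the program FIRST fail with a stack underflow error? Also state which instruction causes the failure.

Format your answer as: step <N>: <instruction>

Answer: step 11: mul

Derivation:
Step 1 ('push 11'): stack = [11], depth = 1
Step 2 ('dup'): stack = [11, 11], depth = 2
Step 3 ('push -2'): stack = [11, 11, -2], depth = 3
Step 4 ('pick 1'): stack = [11, 11, -2, 11], depth = 4
Step 5 ('push 5'): stack = [11, 11, -2, 11, 5], depth = 5
Step 6 ('pop'): stack = [11, 11, -2, 11], depth = 4
Step 7 ('pop'): stack = [11, 11, -2], depth = 3
Step 8 ('pop'): stack = [11, 11], depth = 2
Step 9 ('pop'): stack = [11], depth = 1
Step 10 ('pop'): stack = [], depth = 0
Step 11 ('mul'): needs 2 value(s) but depth is 0 — STACK UNDERFLOW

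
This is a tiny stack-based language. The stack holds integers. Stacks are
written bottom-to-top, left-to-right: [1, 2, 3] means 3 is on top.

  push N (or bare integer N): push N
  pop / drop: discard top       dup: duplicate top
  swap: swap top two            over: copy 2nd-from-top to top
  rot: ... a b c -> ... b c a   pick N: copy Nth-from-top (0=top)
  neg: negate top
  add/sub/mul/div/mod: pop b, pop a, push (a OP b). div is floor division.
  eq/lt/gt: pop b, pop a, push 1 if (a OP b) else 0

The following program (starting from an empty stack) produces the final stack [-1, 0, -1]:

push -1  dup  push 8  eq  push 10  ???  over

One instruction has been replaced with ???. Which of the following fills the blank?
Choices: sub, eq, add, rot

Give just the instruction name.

Answer: eq

Derivation:
Stack before ???: [-1, 0, 10]
Stack after ???:  [-1, 0]
Checking each choice:
  sub: produces [-1, -10, -1]
  eq: MATCH
  add: produces [-1, 10, -1]
  rot: produces [0, 10, -1, 10]
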